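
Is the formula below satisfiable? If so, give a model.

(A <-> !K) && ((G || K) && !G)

G=F, A=F, K=T

  A <-> !K = True
    !K = False
  (G || K) && !G = True
    G || K = True
    !G = True
Both conjuncts True, so the formula holds.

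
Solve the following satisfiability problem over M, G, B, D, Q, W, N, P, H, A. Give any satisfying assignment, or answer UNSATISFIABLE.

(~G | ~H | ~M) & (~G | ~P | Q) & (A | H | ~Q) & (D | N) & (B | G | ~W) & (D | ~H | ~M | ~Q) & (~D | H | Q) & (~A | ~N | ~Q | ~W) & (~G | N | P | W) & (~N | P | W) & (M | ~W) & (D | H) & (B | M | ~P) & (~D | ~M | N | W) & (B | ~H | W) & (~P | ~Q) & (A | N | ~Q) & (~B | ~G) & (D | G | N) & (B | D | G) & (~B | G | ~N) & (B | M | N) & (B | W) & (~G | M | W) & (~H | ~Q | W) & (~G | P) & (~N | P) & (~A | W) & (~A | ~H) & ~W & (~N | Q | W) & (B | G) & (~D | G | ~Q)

M = False; G = False; B = True; D = True; Q = False; W = False; N = False; P = False; H = True; A = False

Unit clause (~W) forces W = False.
In (B | W) only B is left, so B = True.
In (~A | W) only ~A is left, so A = False.
In (~B | ~G) only ~G is left, so G = False.
In (~B | G | ~N) only ~N is left, so N = False.
In (D | N) only D is left, so D = True.
In (~D | ~M | N | W) only ~M is left, so M = False.
In (A | N | ~Q) only ~Q is left, so Q = False.
In (~D | H | Q) only H is left, so H = True.
Set P = False.
All clauses satisfied.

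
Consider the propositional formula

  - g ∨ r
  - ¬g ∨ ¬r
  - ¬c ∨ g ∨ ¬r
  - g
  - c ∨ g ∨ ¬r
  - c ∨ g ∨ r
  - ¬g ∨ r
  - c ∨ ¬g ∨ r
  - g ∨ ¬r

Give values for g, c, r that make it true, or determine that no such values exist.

Unsatisfiable

Case g = True:
  (¬g ∨ ¬r) forces r = False.
  Clause (¬g ∨ r) is falsified — contradiction.
Case g = False:
  Clause (g) is falsified — contradiction.
Both cases fail, so the formula is unsatisfiable.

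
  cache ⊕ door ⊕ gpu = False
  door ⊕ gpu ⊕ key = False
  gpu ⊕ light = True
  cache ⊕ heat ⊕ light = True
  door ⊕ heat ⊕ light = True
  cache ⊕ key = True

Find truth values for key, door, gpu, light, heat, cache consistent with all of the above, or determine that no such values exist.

No satisfying assignment exists.

Adding constraints 1, 2, 6 mod 2: every variable appears an even number of times on the left, so the left side is 0.
But the right sides sum to 1 (mod 2). 0 ≠ 1 — the system is inconsistent.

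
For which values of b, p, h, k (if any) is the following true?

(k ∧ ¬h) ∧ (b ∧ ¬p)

b=T; p=F; h=F; k=T

  k ∧ ¬h = True
    ¬h = True
  b ∧ ¬p = True
    ¬p = True
Both conjuncts True, so the formula holds.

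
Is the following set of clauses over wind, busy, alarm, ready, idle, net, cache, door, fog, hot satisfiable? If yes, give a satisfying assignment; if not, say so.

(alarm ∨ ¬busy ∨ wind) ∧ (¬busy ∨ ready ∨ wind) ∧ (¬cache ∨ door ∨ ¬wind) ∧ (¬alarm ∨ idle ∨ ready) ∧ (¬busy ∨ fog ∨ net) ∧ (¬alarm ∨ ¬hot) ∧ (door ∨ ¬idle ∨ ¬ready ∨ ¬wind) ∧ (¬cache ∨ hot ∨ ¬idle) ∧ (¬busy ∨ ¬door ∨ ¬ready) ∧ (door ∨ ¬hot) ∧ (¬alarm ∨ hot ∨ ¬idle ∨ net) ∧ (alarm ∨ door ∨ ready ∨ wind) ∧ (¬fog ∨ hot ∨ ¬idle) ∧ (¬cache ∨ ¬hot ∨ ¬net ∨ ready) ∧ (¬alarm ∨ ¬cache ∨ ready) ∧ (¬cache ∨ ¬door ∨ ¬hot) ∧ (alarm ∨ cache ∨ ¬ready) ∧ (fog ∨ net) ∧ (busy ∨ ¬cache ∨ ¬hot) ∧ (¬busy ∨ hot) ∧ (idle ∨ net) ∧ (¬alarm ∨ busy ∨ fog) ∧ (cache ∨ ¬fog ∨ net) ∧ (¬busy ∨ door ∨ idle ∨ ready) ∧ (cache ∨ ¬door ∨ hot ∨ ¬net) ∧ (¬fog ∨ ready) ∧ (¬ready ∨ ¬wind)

wind = True, busy = False, alarm = False, ready = False, idle = False, net = True, cache = False, door = True, fog = False, hot = True

Set wind = True.
  then (¬ready ∨ ¬wind) forces ready = False.
  then (¬fog ∨ ready) forces fog = False.
  then (fog ∨ net) forces net = True.
Set busy = False.
  then (¬alarm ∨ busy ∨ fog) forces alarm = False.
Set idle = False.
Set cache = False.
Set door = True.
  then (cache ∨ ¬door ∨ hot ∨ ¬net) forces hot = True.
All clauses satisfied.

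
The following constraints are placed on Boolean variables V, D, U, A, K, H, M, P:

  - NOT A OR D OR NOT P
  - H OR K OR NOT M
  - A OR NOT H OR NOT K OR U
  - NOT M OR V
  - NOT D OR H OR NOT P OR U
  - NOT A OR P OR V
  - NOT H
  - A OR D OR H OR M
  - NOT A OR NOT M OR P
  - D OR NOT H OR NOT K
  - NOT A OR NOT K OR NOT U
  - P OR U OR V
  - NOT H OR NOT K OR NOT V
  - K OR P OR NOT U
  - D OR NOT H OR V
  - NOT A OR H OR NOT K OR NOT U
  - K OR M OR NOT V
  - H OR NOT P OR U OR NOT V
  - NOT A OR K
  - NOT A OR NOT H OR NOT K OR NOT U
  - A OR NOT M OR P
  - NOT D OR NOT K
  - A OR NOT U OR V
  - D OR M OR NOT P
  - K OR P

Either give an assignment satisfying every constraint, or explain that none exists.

Unit clause (NOT H) forces H = False.
Set V = True.
Try D = True:
  (NOT D OR NOT K) forces K = False.
  (H OR K OR NOT M) forces M = False.
  clause (K OR M OR NOT V) is falsified — backtrack.
So D = False.
Set U = False.
  then (H OR NOT P OR U OR NOT V) forces P = False.
  then (K OR P) forces K = True.
Try A = False:
  (A OR D OR H OR M) forces M = True.
  clause (A OR NOT M OR P) is falsified — backtrack.
So A = True.
  then (NOT A OR NOT M OR P) forces M = False.
All clauses satisfied.

V: True, D: False, U: False, A: True, K: True, H: False, M: False, P: False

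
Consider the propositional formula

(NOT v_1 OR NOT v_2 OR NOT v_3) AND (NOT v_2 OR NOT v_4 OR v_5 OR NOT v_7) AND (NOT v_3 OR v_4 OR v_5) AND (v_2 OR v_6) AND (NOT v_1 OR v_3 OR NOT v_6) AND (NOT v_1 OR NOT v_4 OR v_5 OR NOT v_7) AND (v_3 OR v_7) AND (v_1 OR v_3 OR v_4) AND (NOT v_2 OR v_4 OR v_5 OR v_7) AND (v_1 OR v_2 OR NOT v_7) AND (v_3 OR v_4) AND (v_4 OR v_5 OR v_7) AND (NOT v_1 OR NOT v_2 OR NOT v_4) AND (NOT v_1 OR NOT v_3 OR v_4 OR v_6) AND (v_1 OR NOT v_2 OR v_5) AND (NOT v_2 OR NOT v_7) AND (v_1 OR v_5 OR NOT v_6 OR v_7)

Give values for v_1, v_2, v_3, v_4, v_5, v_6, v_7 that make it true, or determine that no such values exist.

Set v_1 = False.
Set v_2 = True.
  then (v_1 OR NOT v_2 OR v_5) forces v_5 = True.
  then (NOT v_2 OR NOT v_7) forces v_7 = False.
  then (v_3 OR v_7) forces v_3 = True.
Set v_4 = False.
Set v_6 = False.
All clauses satisfied.

v_1 = False; v_2 = True; v_3 = True; v_4 = False; v_5 = True; v_6 = False; v_7 = False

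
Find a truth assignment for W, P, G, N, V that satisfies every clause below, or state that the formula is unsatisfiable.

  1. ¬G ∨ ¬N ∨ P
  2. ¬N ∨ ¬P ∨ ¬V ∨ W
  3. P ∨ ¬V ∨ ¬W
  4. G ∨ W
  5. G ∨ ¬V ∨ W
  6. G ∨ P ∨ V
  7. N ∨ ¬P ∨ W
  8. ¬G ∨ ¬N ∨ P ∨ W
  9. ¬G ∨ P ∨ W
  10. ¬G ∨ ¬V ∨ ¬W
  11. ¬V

Unit clause (¬V) forces V = False.
Set W = True.
Set P = False.
  then (G ∨ P ∨ V) forces G = True.
  then (¬G ∨ ¬N ∨ P) forces N = False.
All clauses satisfied.

W=T; P=F; G=T; N=F; V=F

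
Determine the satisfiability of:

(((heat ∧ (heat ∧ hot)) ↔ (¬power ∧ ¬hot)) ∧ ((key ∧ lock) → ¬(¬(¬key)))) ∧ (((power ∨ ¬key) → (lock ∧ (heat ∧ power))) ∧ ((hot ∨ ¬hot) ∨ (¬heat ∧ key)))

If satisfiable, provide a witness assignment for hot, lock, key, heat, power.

hot: True; lock: False; key: True; heat: False; power: False

  ((heat ∧ (heat ∧ hot)) ↔ (¬power ∧ ¬hot)) ∧ ((key ∧ lock) → ¬(¬(¬key))) = True
    (heat ∧ (heat ∧ hot)) ↔ (¬power ∧ ¬hot) = True
      heat ∧ (heat ∧ hot) = False
        heat ∧ hot = False
      ¬power ∧ ¬hot = False
        ¬power = True
        ¬hot = False
    (key ∧ lock) → ¬(¬(¬key)) = True
      key ∧ lock = False
      ¬(¬(¬key)) = False
        ¬(¬key) = True
          ¬key = False
  ((power ∨ ¬key) → (lock ∧ (heat ∧ power))) ∧ ((hot ∨ ¬hot) ∨ (¬heat ∧ key)) = True
    (power ∨ ¬key) → (lock ∧ (heat ∧ power)) = True
      power ∨ ¬key = False
        ¬key = False
      lock ∧ (heat ∧ power) = False
        heat ∧ power = False
    (hot ∨ ¬hot) ∨ (¬heat ∧ key) = True
      hot ∨ ¬hot = True
        ¬hot = False
      ¬heat ∧ key = True
        ¬heat = True
Both conjuncts True, so the formula holds.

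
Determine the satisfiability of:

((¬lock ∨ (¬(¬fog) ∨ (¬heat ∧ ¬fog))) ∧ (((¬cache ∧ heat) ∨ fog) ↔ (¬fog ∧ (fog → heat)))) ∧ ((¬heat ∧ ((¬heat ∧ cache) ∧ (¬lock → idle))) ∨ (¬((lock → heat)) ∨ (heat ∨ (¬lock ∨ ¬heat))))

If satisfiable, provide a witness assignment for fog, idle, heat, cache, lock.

fog = False, idle = False, heat = True, cache = False, lock = False

  (¬lock ∨ (¬(¬fog) ∨ (¬heat ∧ ¬fog))) ∧ (((¬cache ∧ heat) ∨ fog) ↔ (¬fog ∧ (fog → heat))) = True
    ¬lock ∨ (¬(¬fog) ∨ (¬heat ∧ ¬fog)) = True
      ¬lock = True
      ¬(¬fog) ∨ (¬heat ∧ ¬fog) = False
        ¬(¬fog) = False
          ¬fog = True
        ¬heat ∧ ¬fog = False
          ¬heat = False
          ¬fog = True
    ((¬cache ∧ heat) ∨ fog) ↔ (¬fog ∧ (fog → heat)) = True
      (¬cache ∧ heat) ∨ fog = True
        ¬cache ∧ heat = True
          ¬cache = True
      ¬fog ∧ (fog → heat) = True
        ¬fog = True
        fog → heat = True
  (¬heat ∧ ((¬heat ∧ cache) ∧ (¬lock → idle))) ∨ (¬((lock → heat)) ∨ (heat ∨ (¬lock ∨ ¬heat))) = True
    ¬heat ∧ ((¬heat ∧ cache) ∧ (¬lock → idle)) = False
      ¬heat = False
      (¬heat ∧ cache) ∧ (¬lock → idle) = False
        ¬heat ∧ cache = False
          ¬heat = False
        ¬lock → idle = False
          ¬lock = True
    ¬((lock → heat)) ∨ (heat ∨ (¬lock ∨ ¬heat)) = True
      ¬((lock → heat)) = False
        lock → heat = True
      heat ∨ (¬lock ∨ ¬heat) = True
        ¬lock ∨ ¬heat = True
          ¬lock = True
          ¬heat = False
Both conjuncts True, so the formula holds.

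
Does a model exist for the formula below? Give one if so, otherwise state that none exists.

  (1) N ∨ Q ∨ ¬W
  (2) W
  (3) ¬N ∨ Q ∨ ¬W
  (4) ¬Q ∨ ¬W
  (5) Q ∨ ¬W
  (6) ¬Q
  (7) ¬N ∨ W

UNSATISFIABLE

Case W = True:
  (¬Q ∨ ¬W) forces Q = False.
  Clause (Q ∨ ¬W) is falsified — contradiction.
Case W = False:
  Clause (W) is falsified — contradiction.
Both cases fail, so the formula is unsatisfiable.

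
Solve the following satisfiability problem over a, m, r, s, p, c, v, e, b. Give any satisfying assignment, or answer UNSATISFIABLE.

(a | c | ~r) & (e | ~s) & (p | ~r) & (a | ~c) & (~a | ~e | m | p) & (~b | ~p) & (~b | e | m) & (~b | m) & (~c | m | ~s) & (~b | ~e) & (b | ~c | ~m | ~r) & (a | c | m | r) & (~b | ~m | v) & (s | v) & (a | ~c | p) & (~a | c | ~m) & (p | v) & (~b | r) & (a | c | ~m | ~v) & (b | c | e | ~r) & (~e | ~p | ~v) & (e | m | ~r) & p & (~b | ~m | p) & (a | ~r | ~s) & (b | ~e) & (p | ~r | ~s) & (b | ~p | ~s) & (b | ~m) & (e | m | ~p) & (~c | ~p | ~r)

Case m = True:
  (p) forces p = True.
  (~b | ~p) forces b = False.
  Clause (b | ~m) is falsified — contradiction.
Case m = False:
  (~b | m) forces b = False.
  (p) forces p = True.
  (b | ~e) forces e = False.
  Clause (e | m | ~p) is falsified — contradiction.
Both cases fail, so the formula is unsatisfiable.

The formula is unsatisfiable.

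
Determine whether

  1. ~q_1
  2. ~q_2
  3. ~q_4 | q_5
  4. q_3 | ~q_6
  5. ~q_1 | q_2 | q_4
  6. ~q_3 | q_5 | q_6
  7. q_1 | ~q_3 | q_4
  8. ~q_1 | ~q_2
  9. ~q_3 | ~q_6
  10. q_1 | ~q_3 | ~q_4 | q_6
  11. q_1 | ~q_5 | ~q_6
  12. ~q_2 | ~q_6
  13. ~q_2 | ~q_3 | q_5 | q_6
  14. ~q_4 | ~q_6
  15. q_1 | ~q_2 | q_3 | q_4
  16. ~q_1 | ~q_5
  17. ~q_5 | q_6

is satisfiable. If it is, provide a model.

q_1=F, q_2=F, q_3=F, q_4=F, q_5=F, q_6=F

Unit clause (~q_1) forces q_1 = False.
Unit clause (~q_2) forces q_2 = False.
Set q_3 = False.
  then (q_3 | ~q_6) forces q_6 = False.
  then (~q_5 | q_6) forces q_5 = False.
  then (~q_4 | q_5) forces q_4 = False.
All clauses satisfied.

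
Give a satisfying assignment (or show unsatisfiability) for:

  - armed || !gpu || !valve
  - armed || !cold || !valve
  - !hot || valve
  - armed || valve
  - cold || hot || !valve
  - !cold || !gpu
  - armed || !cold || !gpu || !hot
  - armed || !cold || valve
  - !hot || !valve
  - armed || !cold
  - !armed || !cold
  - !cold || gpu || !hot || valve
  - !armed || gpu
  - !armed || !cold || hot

valve = False, gpu = True, armed = True, cold = False, hot = False

Try valve = True:
  (!hot || !valve) forces hot = False.
  (cold || hot || !valve) forces cold = True.
  (armed || !cold || !valve) forces armed = True.
  clause (!armed || !cold) is falsified — backtrack.
So valve = False.
  then (!hot || valve) forces hot = False.
  then (armed || valve) forces armed = True.
  then (!armed || !cold) forces cold = False.
  then (!armed || gpu) forces gpu = True.
All clauses satisfied.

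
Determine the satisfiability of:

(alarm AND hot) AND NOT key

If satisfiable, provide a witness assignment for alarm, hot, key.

alarm=T; hot=T; key=F

  alarm AND hot = True
  NOT key = True
Both conjuncts True, so the formula holds.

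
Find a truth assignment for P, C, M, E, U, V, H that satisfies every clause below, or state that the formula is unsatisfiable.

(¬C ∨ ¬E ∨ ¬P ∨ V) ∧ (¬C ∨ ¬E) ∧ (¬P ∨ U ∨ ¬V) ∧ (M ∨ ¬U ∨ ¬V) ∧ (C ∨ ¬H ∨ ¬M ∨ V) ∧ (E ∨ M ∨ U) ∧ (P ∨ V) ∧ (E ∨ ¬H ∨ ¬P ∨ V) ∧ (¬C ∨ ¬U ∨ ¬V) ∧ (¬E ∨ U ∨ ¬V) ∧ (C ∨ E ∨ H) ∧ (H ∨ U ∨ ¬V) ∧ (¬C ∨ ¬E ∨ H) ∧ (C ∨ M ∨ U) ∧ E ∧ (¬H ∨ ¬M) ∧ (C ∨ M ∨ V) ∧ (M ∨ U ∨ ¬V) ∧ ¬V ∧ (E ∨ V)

Unit clause (E) forces E = True.
Unit clause (¬V) forces V = False.
In (¬C ∨ ¬E) only ¬C is left, so C = False.
In (P ∨ V) only P is left, so P = True.
In (C ∨ M ∨ V) only M is left, so M = True.
In (C ∨ ¬H ∨ ¬M ∨ V) only ¬H is left, so H = False.
Set U = True.
All clauses satisfied.

P: True, C: False, M: True, E: True, U: True, V: False, H: False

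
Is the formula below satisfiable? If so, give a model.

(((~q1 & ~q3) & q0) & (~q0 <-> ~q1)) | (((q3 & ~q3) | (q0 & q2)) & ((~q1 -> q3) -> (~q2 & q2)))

q0: True; q1: False; q2: True; q3: False

  (((~q1 & ~q3) & q0) & (~q0 <-> ~q1)) | (((q3 & ~q3) | (q0 & q2)) & ((~q1 -> q3) -> (~q2 & q2))) = True
    ((~q1 & ~q3) & q0) & (~q0 <-> ~q1) = False
      (~q1 & ~q3) & q0 = True
        ~q1 & ~q3 = True
          ~q1 = True
          ~q3 = True
      ~q0 <-> ~q1 = False
        ~q0 = False
        ~q1 = True
    ((q3 & ~q3) | (q0 & q2)) & ((~q1 -> q3) -> (~q2 & q2)) = True
      (q3 & ~q3) | (q0 & q2) = True
        q3 & ~q3 = False
          ~q3 = True
        q0 & q2 = True
      (~q1 -> q3) -> (~q2 & q2) = True
        ~q1 -> q3 = False
          ~q1 = True
        ~q2 & q2 = False
          ~q2 = False
The formula evaluates to True.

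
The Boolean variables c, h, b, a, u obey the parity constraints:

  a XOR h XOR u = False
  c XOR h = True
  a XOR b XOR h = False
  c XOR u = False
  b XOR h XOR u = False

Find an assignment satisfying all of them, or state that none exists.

c = True; h = False; b = True; a = True; u = True

a XOR h XOR u = T XOR F XOR T = False ✓
c XOR h = T XOR F = True ✓
a XOR b XOR h = T XOR T XOR F = False ✓
c XOR u = T XOR T = False ✓
b XOR h XOR u = T XOR F XOR T = False ✓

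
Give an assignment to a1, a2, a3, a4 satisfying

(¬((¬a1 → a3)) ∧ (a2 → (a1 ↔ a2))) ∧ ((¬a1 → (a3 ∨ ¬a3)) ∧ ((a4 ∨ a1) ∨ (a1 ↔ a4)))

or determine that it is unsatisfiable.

a1 = False; a2 = False; a3 = False; a4 = False

  ¬((¬a1 → a3)) ∧ (a2 → (a1 ↔ a2)) = True
    ¬((¬a1 → a3)) = True
      ¬a1 → a3 = False
        ¬a1 = True
    a2 → (a1 ↔ a2) = True
      a1 ↔ a2 = True
  (¬a1 → (a3 ∨ ¬a3)) ∧ ((a4 ∨ a1) ∨ (a1 ↔ a4)) = True
    ¬a1 → (a3 ∨ ¬a3) = True
      ¬a1 = True
      a3 ∨ ¬a3 = True
        ¬a3 = True
    (a4 ∨ a1) ∨ (a1 ↔ a4) = True
      a4 ∨ a1 = False
      a1 ↔ a4 = True
Both conjuncts True, so the formula holds.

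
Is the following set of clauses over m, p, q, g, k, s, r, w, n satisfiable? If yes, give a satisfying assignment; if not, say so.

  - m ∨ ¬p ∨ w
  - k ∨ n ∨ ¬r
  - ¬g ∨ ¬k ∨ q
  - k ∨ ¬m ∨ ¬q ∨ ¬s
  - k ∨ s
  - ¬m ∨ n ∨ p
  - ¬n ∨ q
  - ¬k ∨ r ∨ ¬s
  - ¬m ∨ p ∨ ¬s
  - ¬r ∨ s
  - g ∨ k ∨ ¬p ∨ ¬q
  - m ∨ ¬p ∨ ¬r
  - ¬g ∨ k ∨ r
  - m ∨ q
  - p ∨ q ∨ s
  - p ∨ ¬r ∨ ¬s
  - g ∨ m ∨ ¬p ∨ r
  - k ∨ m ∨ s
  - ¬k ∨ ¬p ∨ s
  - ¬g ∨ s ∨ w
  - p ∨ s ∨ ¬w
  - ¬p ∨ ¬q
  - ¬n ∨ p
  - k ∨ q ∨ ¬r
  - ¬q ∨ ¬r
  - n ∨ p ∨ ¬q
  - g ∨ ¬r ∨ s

Try m = False:
  (m ∨ q) forces q = True.
  (¬p ∨ ¬q) forces p = False.
  (¬n ∨ p) forces n = False.
  clause (n ∨ p ∨ ¬q) is falsified — backtrack.
So m = True.
Try p = False:
  (¬m ∨ n ∨ p) forces n = True.
  clause (¬n ∨ p) is falsified — backtrack.
So p = True.
  then (¬p ∨ ¬q) forces q = False.
  then (¬n ∨ q) forces n = False.
Set g = False.
Set k = False.
  then (k ∨ n ∨ ¬r) forces r = False.
  then (k ∨ s) forces s = True.
Set w = False.
All clauses satisfied.

m: True, p: True, q: False, g: False, k: False, s: True, r: False, w: False, n: False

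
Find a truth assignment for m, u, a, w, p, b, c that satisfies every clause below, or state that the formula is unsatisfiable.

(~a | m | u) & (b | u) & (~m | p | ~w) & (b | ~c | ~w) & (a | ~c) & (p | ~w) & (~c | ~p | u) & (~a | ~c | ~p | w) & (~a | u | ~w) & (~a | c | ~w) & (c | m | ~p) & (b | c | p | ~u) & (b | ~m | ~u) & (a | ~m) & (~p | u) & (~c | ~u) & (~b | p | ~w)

Set m = True.
  then (a | ~m) forces a = True.
Set u = False.
  then (b | u) forces b = True.
  then (~a | u | ~w) forces w = False.
  then (~p | u) forces p = False.
Set c = False.
All clauses satisfied.

m = True, u = False, a = True, w = False, p = False, b = True, c = False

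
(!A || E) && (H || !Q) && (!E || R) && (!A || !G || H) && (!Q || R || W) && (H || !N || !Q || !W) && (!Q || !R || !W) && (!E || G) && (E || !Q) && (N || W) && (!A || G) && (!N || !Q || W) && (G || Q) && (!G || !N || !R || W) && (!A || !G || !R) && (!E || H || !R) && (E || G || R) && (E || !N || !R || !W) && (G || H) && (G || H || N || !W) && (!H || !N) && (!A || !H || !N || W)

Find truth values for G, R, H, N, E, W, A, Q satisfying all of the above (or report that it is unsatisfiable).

Set G = True.
Set R = False.
  then (!E || R) forces E = False.
  then (E || !Q) forces Q = False.
  then (!A || E) forces A = False.
Set H = False.
Set N = True.
Set W = True.
All clauses satisfied.

G = True; R = False; H = False; N = True; E = False; W = True; A = False; Q = False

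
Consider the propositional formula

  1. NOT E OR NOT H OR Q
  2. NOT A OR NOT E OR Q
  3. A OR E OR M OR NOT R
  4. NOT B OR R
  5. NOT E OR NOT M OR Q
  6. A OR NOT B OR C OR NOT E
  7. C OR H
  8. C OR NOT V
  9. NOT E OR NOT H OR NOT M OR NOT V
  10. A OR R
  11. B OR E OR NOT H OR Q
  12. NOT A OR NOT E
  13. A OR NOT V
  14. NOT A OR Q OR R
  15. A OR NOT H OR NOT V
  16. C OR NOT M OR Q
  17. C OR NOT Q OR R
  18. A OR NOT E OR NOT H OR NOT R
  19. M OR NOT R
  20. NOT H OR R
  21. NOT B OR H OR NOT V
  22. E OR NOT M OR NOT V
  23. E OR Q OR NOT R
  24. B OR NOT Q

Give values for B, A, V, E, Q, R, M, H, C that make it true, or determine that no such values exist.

B=T, A=T, V=F, E=F, Q=T, R=T, M=T, H=T, C=F

Set B = True.
  then (NOT B OR R) forces R = True.
  then (M OR NOT R) forces M = True.
Set A = True.
  then (NOT A OR NOT E) forces E = False.
  then (E OR NOT M OR NOT V) forces V = False.
  then (E OR Q OR NOT R) forces Q = True.
Set H = True.
Set C = False.
All clauses satisfied.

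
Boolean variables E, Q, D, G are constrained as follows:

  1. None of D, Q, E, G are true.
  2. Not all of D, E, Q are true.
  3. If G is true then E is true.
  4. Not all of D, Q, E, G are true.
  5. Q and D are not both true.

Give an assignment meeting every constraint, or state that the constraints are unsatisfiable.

E: False, Q: False, D: False, G: False

  (1) {D, Q, E, G}: 0 true — none ✓
  (2) {D, E, Q}: 0/3 true — not all ✓
  (3) G=F ⇒ E: vacuous ✓
  (4) {D, Q, E, G}: 0/4 true — not all ✓
  (5) Q=F, D=F — not both ✓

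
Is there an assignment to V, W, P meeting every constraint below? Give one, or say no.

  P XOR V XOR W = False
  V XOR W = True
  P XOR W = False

V=F, W=T, P=T

P XOR V XOR W = T XOR F XOR T = False ✓
V XOR W = F XOR T = True ✓
P XOR W = T XOR T = False ✓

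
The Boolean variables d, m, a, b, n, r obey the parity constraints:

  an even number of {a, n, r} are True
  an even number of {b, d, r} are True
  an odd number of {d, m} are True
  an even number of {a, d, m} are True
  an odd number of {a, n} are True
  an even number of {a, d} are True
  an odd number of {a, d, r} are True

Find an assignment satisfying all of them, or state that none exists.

d=T; m=F; a=T; b=F; n=F; r=T

{a, n, r}: 2 true → even ✓
{b, d, r}: 2 true → even ✓
{d, m}: 1 true → odd ✓
{a, d, m}: 2 true → even ✓
{a, n}: 1 true → odd ✓
{a, d}: 2 true → even ✓
{a, d, r}: 3 true → odd ✓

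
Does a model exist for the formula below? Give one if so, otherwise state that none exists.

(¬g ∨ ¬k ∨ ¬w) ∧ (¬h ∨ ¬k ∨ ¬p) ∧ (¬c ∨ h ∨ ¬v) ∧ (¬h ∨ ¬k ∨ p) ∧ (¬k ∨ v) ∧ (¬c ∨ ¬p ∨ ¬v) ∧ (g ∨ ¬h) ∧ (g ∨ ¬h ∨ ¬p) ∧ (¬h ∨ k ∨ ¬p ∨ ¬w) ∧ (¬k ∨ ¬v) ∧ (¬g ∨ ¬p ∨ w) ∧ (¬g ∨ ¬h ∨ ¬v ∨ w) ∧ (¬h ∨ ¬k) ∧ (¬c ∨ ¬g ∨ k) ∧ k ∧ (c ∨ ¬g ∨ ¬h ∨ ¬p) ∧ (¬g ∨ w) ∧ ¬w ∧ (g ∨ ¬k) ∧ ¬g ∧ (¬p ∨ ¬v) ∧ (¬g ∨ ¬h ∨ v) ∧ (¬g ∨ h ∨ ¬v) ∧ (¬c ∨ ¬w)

Case k = True:
  (¬k ∨ v) forces v = True.
  Clause (¬k ∨ ¬v) is falsified — contradiction.
Case k = False:
  Clause (k) is falsified — contradiction.
Both cases fail, so the formula is unsatisfiable.

Unsatisfiable — no assignment works.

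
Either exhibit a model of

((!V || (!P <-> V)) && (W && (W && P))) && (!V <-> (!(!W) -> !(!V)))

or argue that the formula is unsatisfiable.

Case V = True: the conjunct !V <-> (!(!W) -> !(!V)) becomes !True <-> (!(!W) -> True) = False.
Case V = False: the formula simplifies to (W && (W && P)) && !W.
  W = True: the conjunct !W is False.
  W = False: the conjunct W is False.
Both cases fail — unsatisfiable.

No satisfying assignment exists.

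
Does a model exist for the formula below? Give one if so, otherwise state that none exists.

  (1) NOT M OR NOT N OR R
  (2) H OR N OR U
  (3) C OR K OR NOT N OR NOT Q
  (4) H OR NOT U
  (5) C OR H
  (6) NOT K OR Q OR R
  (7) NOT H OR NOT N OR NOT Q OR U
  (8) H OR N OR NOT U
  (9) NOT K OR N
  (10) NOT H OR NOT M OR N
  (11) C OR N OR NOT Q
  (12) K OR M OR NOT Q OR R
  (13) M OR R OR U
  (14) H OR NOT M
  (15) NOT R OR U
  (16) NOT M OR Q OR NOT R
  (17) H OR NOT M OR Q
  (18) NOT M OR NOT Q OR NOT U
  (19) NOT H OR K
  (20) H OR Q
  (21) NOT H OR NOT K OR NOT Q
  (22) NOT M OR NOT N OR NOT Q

C: True, U: True, M: False, K: True, N: True, Q: False, R: True, H: True

Set C = True.
Try U = False:
  (NOT R OR U) forces R = False.
  (M OR R OR U) forces M = True.
  (NOT M OR NOT N OR R) forces N = False.
  (H OR N OR U) forces H = True.
  clause (NOT H OR NOT M OR N) is falsified — backtrack.
So U = True.
  then (H OR NOT U) forces H = True.
  then (NOT H OR K) forces K = True.
  then (NOT H OR NOT K OR NOT Q) forces Q = False.
  then (NOT K OR Q OR R) forces R = True.
  then (NOT K OR N) forces N = True.
  then (NOT M OR Q OR NOT R) forces M = False.
All clauses satisfied.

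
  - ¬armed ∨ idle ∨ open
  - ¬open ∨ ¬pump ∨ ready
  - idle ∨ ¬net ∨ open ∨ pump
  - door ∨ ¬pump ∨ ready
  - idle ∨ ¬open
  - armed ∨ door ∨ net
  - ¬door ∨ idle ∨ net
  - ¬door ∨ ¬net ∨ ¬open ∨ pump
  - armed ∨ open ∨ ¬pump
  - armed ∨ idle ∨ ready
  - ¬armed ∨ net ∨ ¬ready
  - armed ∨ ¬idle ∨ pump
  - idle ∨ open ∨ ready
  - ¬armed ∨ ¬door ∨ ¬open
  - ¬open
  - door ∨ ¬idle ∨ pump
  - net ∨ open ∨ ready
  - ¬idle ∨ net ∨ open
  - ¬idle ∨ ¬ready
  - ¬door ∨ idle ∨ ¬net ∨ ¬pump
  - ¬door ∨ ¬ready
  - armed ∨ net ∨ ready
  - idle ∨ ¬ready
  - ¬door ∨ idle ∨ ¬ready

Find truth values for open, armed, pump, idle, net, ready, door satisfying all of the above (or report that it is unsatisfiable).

open=F, armed=T, pump=F, idle=T, net=T, ready=F, door=T

Unit clause (¬open) forces open = False.
Set armed = True.
  then (¬armed ∨ idle ∨ open) forces idle = True.
  then (¬idle ∨ net ∨ open) forces net = True.
  then (¬idle ∨ ¬ready) forces ready = False.
Set pump = False.
  then (door ∨ ¬idle ∨ pump) forces door = True.
All clauses satisfied.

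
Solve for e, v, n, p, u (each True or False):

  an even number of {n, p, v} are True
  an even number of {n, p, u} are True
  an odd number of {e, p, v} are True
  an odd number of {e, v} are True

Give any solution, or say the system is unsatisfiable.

e=F; v=T; n=T; p=F; u=T

{n, p, v}: 2 true → even ✓
{n, p, u}: 2 true → even ✓
{e, p, v}: 1 true → odd ✓
{e, v}: 1 true → odd ✓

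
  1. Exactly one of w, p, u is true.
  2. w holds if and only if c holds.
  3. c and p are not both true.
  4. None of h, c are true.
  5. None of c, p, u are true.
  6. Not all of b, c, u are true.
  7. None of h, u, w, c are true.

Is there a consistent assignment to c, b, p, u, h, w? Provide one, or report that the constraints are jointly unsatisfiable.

Unsatisfiable — no assignment works.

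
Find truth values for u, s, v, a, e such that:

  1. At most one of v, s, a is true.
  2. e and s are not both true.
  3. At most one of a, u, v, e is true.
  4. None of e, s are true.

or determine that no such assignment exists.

u = False, s = False, v = False, a = False, e = False

  (1) {v, s, a}: 0 true — at most one ✓
  (2) e=F, s=F — not both ✓
  (3) {a, u, v, e}: 0 true — at most one ✓
  (4) {e, s}: 0 true — none ✓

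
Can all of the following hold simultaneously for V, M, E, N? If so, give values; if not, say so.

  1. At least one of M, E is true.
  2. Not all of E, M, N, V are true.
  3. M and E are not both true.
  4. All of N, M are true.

V = True, M = True, E = False, N = True

  (1) {M, E}: 1 true — at least one ✓
  (2) {E, M, N, V}: 3/4 true — not all ✓
  (3) M=T, E=F — not both ✓
  (4) {N, M}: all 2 true ✓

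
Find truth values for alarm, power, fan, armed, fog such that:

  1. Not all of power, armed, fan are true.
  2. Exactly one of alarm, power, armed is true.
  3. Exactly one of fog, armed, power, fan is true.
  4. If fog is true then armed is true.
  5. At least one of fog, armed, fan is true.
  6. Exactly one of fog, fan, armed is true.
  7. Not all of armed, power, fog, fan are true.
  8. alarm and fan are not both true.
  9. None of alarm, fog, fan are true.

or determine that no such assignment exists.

alarm: False, power: False, fan: False, armed: True, fog: False

  (1) {power, armed, fan}: 1/3 true — not all ✓
  (2) {alarm, power, armed}: 1 true — exactly one ✓
  (3) {fog, armed, power, fan}: 1 true — exactly one ✓
  (4) fog=F ⇒ armed: vacuous ✓
  (5) {fog, armed, fan}: 1 true — at least one ✓
  (6) {fog, fan, armed}: 1 true — exactly one ✓
  (7) {armed, power, fog, fan}: 1/4 true — not all ✓
  (8) alarm=F, fan=F — not both ✓
  (9) {alarm, fog, fan}: 0 true — none ✓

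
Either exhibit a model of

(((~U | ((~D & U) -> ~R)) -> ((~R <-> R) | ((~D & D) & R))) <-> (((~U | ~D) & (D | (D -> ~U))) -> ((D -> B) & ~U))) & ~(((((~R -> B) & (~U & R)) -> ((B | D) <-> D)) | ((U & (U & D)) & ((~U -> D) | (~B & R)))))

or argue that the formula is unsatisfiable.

Case U = True: the conjunct ~(((((~R -> B) & (~U & R)) -> ((B | D) <-> D)) | ((U & (U & D)) & ((~U -> D) | (~B & R))))) becomes ~((True | D)) = False.
Case U = False: the formula simplifies to (((~R <-> R) | ((~D & D) & R)) <-> (D -> B)) & ~((((~R -> B) & R) -> ((B | D) <-> D))).
  R = True: simplifies to ((~D & D) <-> (D -> B)) & ~(((B | D) <-> D)).
    D = True: the conjunct ~(((B | D) <-> D)) becomes ~((True <-> True)) = False.
    D = False: the conjunct (~D & D) <-> (D -> B) becomes (True & False) <-> (False -> B) = False.
  R = False: the conjunct ~((((~R -> B) & R) -> ((B | D) <-> D))) becomes ~((False -> ((B | D) <-> D))) = False.
Both cases fail — unsatisfiable.

Unsatisfiable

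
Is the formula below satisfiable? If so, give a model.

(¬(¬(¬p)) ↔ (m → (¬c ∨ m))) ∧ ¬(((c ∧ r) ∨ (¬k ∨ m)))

p = False, c = True, r = False, k = True, m = False

  ¬(¬(¬p)) ↔ (m → (¬c ∨ m)) = True
    ¬(¬(¬p)) = True
      ¬(¬p) = False
        ¬p = True
    m → (¬c ∨ m) = True
      ¬c ∨ m = False
        ¬c = False
  ¬(((c ∧ r) ∨ (¬k ∨ m))) = True
    (c ∧ r) ∨ (¬k ∨ m) = False
      c ∧ r = False
      ¬k ∨ m = False
        ¬k = False
Both conjuncts True, so the formula holds.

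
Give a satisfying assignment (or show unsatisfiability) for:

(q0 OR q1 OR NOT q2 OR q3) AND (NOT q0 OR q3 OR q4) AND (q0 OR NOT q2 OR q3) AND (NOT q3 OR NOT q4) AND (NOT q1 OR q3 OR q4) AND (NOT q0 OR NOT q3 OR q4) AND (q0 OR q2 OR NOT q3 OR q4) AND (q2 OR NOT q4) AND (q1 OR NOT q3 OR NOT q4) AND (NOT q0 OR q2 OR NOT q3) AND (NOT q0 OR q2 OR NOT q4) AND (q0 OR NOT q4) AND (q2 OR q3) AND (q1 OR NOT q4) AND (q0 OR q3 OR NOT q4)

Set q0 = True.
Set q1 = True.
Try q2 = False:
  (q2 OR NOT q4) forces q4 = False.
  (NOT q0 OR q3 OR q4) forces q3 = True.
  clause (NOT q0 OR NOT q3 OR q4) is falsified — backtrack.
So q2 = True.
Try q3 = True:
  (NOT q3 OR NOT q4) forces q4 = False.
  clause (NOT q0 OR NOT q3 OR q4) is falsified — backtrack.
So q3 = False.
  then (NOT q0 OR q3 OR q4) forces q4 = True.
All clauses satisfied.

q0=T, q1=T, q2=T, q3=F, q4=T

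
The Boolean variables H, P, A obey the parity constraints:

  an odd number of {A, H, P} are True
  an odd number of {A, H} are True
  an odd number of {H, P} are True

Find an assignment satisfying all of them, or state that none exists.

H = True, P = False, A = False

{A, H, P}: 1 true → odd ✓
{A, H}: 1 true → odd ✓
{H, P}: 1 true → odd ✓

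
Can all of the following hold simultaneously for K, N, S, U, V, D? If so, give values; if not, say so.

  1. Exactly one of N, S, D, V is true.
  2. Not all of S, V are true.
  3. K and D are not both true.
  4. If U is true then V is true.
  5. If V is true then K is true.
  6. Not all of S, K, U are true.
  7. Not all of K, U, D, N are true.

K = False, N = False, S = False, U = False, V = False, D = True

  (1) {N, S, D, V}: 1 true — exactly one ✓
  (2) {S, V}: 0/2 true — not all ✓
  (3) K=F, D=T — not both ✓
  (4) U=F ⇒ V: vacuous ✓
  (5) V=F ⇒ K: vacuous ✓
  (6) {S, K, U}: 0/3 true — not all ✓
  (7) {K, U, D, N}: 1/4 true — not all ✓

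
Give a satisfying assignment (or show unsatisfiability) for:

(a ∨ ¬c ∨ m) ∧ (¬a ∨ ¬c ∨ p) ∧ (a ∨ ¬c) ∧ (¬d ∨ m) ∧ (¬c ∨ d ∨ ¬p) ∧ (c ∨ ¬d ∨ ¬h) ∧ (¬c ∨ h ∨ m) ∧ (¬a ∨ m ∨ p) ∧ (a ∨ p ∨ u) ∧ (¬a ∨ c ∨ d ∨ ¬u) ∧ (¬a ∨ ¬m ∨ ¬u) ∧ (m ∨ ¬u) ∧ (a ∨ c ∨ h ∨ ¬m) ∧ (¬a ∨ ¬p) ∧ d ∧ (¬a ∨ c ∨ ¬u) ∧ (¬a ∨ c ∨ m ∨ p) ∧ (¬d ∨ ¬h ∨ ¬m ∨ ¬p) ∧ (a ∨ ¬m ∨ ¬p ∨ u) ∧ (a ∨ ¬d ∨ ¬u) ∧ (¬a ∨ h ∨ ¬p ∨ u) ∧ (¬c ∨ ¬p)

a=T, m=T, c=F, u=F, h=F, d=T, p=F

Unit clause (d) forces d = True.
In (¬d ∨ m) only m is left, so m = True.
Try a = False:
  (a ∨ ¬c) forces c = False.
  (c ∨ ¬d ∨ ¬h) forces h = False.
  clause (a ∨ c ∨ h ∨ ¬m) is falsified — backtrack.
So a = True.
  then (¬a ∨ ¬m ∨ ¬u) forces u = False.
  then (¬a ∨ ¬p) forces p = False.
  then (¬a ∨ ¬c ∨ p) forces c = False.
  then (c ∨ ¬d ∨ ¬h) forces h = False.
All clauses satisfied.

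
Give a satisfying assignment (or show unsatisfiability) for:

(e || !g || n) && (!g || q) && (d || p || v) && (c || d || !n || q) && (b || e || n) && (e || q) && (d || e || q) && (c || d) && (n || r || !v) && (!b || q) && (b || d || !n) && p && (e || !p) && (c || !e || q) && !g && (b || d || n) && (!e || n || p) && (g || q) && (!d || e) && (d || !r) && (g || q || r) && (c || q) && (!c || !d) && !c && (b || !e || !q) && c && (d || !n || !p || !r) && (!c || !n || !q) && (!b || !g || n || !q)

Unsatisfiable — no assignment works.

Case c = True:
  Clause (!c) is falsified — contradiction.
Case c = False:
  Clause (c) is falsified — contradiction.
Both cases fail, so the formula is unsatisfiable.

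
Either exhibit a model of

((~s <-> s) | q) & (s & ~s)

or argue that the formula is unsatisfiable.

Unsatisfiable

Case s = True: the conjunct ~s is False.
Case s = False: the conjunct s is False.
Both cases fail — unsatisfiable.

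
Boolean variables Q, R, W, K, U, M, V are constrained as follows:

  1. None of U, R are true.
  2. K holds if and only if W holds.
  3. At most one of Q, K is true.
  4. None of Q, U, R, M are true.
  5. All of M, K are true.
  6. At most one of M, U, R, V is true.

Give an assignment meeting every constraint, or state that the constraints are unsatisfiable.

No satisfying assignment exists.

Case M = True:
  Constraint (4) is violated (M=T) — contradiction.
Case M = False:
  Constraint (5) is violated (M=F) — contradiction.
Both cases fail — unsatisfiable.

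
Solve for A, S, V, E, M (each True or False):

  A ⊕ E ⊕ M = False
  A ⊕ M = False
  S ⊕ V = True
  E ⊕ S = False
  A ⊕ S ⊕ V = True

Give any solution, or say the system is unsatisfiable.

A = False, S = False, V = True, E = False, M = False

A ⊕ E ⊕ M = F ⊕ F ⊕ F = False ✓
A ⊕ M = F ⊕ F = False ✓
S ⊕ V = F ⊕ T = True ✓
E ⊕ S = F ⊕ F = False ✓
A ⊕ S ⊕ V = F ⊕ F ⊕ T = True ✓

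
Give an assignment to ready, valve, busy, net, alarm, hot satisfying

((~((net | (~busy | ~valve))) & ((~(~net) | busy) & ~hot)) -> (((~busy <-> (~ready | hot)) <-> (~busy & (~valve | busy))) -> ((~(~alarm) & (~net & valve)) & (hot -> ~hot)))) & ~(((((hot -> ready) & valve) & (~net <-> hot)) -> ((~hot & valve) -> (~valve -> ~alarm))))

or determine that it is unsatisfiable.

The conjunct ~(((((hot -> ready) & valve) & (~net <-> hot)) -> ((~hot & valve) -> (~valve -> ~alarm)))) is unsatisfiable on its own:
  valve = True: this becomes ~((((hot -> ready) & (~net <-> hot)) -> True)) = False.
  valve = False: this becomes ~((False -> True)) = False.
So the whole conjunction is unsatisfiable.

UNSATISFIABLE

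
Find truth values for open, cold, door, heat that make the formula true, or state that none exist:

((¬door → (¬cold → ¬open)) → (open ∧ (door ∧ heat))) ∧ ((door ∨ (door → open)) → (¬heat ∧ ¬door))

open=T, cold=F, door=F, heat=F

  (¬door → (¬cold → ¬open)) → (open ∧ (door ∧ heat)) = True
    ¬door → (¬cold → ¬open) = False
      ¬door = True
      ¬cold → ¬open = False
        ¬cold = True
        ¬open = False
    open ∧ (door ∧ heat) = False
      door ∧ heat = False
  (door ∨ (door → open)) → (¬heat ∧ ¬door) = True
    door ∨ (door → open) = True
      door → open = True
    ¬heat ∧ ¬door = True
      ¬heat = True
      ¬door = True
Both conjuncts True, so the formula holds.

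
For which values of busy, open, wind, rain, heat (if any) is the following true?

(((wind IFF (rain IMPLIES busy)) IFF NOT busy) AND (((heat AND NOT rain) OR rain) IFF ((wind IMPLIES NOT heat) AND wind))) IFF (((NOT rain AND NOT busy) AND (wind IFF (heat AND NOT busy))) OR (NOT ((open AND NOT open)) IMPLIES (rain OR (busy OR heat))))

busy=T; open=T; wind=F; rain=F; heat=F

  (((wind IFF (rain IMPLIES busy)) IFF NOT busy) AND (((heat AND NOT rain) OR rain) IFF ((wind IMPLIES NOT heat) AND wind))) IFF (((NOT rain AND NOT busy) AND (wind IFF (heat AND NOT busy))) OR (NOT ((open AND NOT open)) IMPLIES (rain OR (busy OR heat)))) = True
    ((wind IFF (rain IMPLIES busy)) IFF NOT busy) AND (((heat AND NOT rain) OR rain) IFF ((wind IMPLIES NOT heat) AND wind)) = True
      (wind IFF (rain IMPLIES busy)) IFF NOT busy = True
        wind IFF (rain IMPLIES busy) = False
          rain IMPLIES busy = True
        NOT busy = False
      ((heat AND NOT rain) OR rain) IFF ((wind IMPLIES NOT heat) AND wind) = True
        (heat AND NOT rain) OR rain = False
          heat AND NOT rain = False
            NOT rain = True
        (wind IMPLIES NOT heat) AND wind = False
          wind IMPLIES NOT heat = True
            NOT heat = True
    ((NOT rain AND NOT busy) AND (wind IFF (heat AND NOT busy))) OR (NOT ((open AND NOT open)) IMPLIES (rain OR (busy OR heat))) = True
      (NOT rain AND NOT busy) AND (wind IFF (heat AND NOT busy)) = False
        NOT rain AND NOT busy = False
          NOT rain = True
          NOT busy = False
        wind IFF (heat AND NOT busy) = True
          heat AND NOT busy = False
            NOT busy = False
      NOT ((open AND NOT open)) IMPLIES (rain OR (busy OR heat)) = True
        NOT ((open AND NOT open)) = True
          open AND NOT open = False
            NOT open = False
        rain OR (busy OR heat) = True
          busy OR heat = True
The formula evaluates to True.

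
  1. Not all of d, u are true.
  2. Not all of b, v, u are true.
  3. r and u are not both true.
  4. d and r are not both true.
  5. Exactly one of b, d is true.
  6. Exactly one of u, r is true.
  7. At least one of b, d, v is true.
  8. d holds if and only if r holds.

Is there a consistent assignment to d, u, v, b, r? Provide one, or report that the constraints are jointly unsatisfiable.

d = False, u = True, v = False, b = True, r = False

  (1) {d, u}: 1/2 true — not all ✓
  (2) {b, v, u}: 2/3 true — not all ✓
  (3) r=F, u=T — not both ✓
  (4) d=F, r=F — not both ✓
  (5) {b, d}: 1 true — exactly one ✓
  (6) {u, r}: 1 true — exactly one ✓
  (7) {b, d, v}: 1 true — at least one ✓
  (8) d=F, r=F — same ✓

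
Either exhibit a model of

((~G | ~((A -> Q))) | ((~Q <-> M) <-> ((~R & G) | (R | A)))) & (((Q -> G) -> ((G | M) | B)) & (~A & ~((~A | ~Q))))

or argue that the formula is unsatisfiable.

Unsatisfiable

Case A = True: the conjunct ~A is False.
Case A = False: the conjunct ~((~A | ~Q)) becomes ~((True | ~Q)) = False.
Both cases fail — unsatisfiable.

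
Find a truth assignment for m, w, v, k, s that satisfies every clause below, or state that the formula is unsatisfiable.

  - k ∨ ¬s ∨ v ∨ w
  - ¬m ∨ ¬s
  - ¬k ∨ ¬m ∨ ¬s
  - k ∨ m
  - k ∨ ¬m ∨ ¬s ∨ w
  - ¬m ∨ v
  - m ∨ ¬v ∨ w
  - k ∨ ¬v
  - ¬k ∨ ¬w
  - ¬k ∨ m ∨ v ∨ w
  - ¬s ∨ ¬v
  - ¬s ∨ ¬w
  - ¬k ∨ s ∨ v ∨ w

m = True, w = False, v = True, k = True, s = False

Try m = False:
  (k ∨ m) forces k = True.
  (¬k ∨ ¬w) forces w = False.
  (m ∨ ¬v ∨ w) forces v = False.
  clause (¬k ∨ m ∨ v ∨ w) is falsified — backtrack.
So m = True.
  then (¬m ∨ ¬s) forces s = False.
  then (¬m ∨ v) forces v = True.
  then (k ∨ ¬v) forces k = True.
  then (¬k ∨ ¬w) forces w = False.
All clauses satisfied.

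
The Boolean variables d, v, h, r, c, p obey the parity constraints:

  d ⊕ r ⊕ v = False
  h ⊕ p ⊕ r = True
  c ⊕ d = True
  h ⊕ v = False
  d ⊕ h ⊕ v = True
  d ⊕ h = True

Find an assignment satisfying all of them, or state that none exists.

d = True; v = False; h = False; r = True; c = False; p = False

d ⊕ r ⊕ v = T ⊕ T ⊕ F = False ✓
h ⊕ p ⊕ r = F ⊕ F ⊕ T = True ✓
c ⊕ d = F ⊕ T = True ✓
h ⊕ v = F ⊕ F = False ✓
d ⊕ h ⊕ v = T ⊕ F ⊕ F = True ✓
d ⊕ h = T ⊕ F = True ✓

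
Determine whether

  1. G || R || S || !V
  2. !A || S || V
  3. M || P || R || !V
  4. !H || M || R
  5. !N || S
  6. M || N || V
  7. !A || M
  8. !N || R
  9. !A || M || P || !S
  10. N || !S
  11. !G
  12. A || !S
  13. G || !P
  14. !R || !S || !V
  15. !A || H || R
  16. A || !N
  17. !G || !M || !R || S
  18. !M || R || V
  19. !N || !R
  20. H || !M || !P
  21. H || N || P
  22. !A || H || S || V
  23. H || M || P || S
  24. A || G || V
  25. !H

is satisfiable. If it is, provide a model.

Case G = True:
  Clause (!G) is falsified — contradiction.
Case G = False:
  (G || !P) forces P = False.
  (!H) forces H = False.
  (H || N || P) forces N = True.
  (!N || S) forces S = True.
  (!N || R) forces R = True.
  Clause (!N || !R) is falsified — contradiction.
Both cases fail, so the formula is unsatisfiable.

No satisfying assignment exists.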